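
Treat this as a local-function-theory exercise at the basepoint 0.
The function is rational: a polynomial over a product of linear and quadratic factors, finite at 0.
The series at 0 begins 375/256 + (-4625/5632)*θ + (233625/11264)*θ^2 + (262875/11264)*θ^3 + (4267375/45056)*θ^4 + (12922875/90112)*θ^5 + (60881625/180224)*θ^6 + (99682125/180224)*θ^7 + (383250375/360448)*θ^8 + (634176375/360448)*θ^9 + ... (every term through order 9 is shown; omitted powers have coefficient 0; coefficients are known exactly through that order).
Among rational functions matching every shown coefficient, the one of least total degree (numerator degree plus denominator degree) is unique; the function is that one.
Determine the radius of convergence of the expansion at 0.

No rational of total degree below 8 reproduces all 10 coefficients; solving the [2/6] Pade equations on them gives f(θ) = (-9*θ**2 + 17*θ/11 - 3/4)/(θ**2 + 2*θ/5 - 4/5)**3, whose expansion matches every shown term.
Denominator factor (θ**2 + 2*θ/5 - 4/5)^3: discriminant 84/25, real irrational roots -1/5 + (1/5)*sqrt(21) and -1/5 - (1/5)*sqrt(21); poles of order 3, moduli -1/5 + (1/5)*sqrt(21) and 1/5 + (1/5)*sqrt(21).
The radius of convergence is the smallest modulus among the singular points: -1/5 + (1/5)*sqrt(21).

The radius of convergence is -1/5 + (1/5)*sqrt(21).


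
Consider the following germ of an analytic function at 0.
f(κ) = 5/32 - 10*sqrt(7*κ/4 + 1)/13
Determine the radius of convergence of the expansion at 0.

Branch term (-10/13)*sqrt(1 - κ/(-4/7)): its argument vanishes at κ = -4/7, a square-root branch point, modulus 4/7.
The radius of convergence is the smallest modulus among the singular points: 4/7.

The radius of convergence is 4/7.


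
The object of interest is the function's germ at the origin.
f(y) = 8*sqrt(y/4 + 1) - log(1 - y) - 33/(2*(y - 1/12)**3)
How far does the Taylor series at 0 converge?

Denominator factor (y - 1/12)^3: pole of order 3 at 1/12, modulus 1/12.
Branch term (-1)*log(1 - y/(1)): its argument vanishes at y = 1, a logarithmic branch point, modulus 1.
Branch term (8)*sqrt(1 - y/(-4)): its argument vanishes at y = -4, a square-root branch point, modulus 4.
The radius of convergence is the smallest modulus among the singular points: 1/12.

The radius of convergence is 1/12.


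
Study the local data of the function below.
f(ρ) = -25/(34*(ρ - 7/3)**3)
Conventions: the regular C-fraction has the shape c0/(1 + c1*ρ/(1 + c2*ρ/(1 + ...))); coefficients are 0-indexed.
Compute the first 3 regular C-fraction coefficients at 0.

The regular C-fraction coefficients are [675/11662, -9/7, 3/7].

Taylor coefficients (expand at 0): a_0 = 675/11662, a_1 = 6075/81634, a_2 = 18225/285719.
c0 = a_0 = 675/11662. Peel one level at a time: if S = 1 + c*ρ/S' with S'(0) = 1, then c is the ρ-coefficient of S and S' = c*ρ/(S - 1).
S_1 = c0/f = 1 + (-9/7)*ρ + (27/49)*ρ^2 + ...; c1 = -9/7.
S_2 = c1*ρ/(S_1 - 1) = 1 + (3/7)*ρ + ...; c2 = 3/7.


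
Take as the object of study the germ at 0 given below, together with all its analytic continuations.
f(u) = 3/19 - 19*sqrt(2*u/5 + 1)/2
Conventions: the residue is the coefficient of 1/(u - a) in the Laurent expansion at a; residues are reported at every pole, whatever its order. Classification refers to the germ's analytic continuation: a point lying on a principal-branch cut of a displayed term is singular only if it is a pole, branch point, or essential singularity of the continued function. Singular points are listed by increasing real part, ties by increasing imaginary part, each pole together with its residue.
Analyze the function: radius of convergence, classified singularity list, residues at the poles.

Radius of convergence at 0: 5/2.
At -5/2: an algebraic (square-root) branch point.

Branch term (-19/2)*sqrt(1 - u/(-5/2)): its argument vanishes at u = -5/2, a square-root branch point, modulus 5/2.
The radius of convergence is the smallest modulus among the singular points: 5/2.


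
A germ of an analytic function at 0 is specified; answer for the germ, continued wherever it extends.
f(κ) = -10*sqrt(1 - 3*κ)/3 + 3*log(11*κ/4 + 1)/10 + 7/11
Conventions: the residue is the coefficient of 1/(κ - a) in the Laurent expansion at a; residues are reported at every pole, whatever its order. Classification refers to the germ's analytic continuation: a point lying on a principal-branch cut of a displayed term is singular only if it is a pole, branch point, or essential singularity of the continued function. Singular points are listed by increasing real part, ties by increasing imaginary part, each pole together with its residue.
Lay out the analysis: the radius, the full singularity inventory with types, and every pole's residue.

Branch term (-10/3)*sqrt(1 - κ/(1/3)): its argument vanishes at κ = 1/3, a square-root branch point, modulus 1/3.
Branch term (3/10)*log(1 - κ/(-4/11)): its argument vanishes at κ = -4/11, a logarithmic branch point, modulus 4/11.
The radius of convergence is the smallest modulus among the singular points: 1/3.
List the singular points by increasing real part (a conjugate pair: the negative imaginary part first).

Radius of convergence at 0: 1/3.
At -4/11: a logarithmic branch point.
At 1/3: an algebraic (square-root) branch point.


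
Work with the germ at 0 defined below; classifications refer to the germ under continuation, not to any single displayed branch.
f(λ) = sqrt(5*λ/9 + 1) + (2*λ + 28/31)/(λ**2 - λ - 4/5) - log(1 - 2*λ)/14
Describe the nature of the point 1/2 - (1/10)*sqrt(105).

The point is a pole of order 1.

The denominator factor λ**2 - λ - 4/5 vanishes at 1/2 - (1/10)*sqrt(105) and appears to the power 1; the numerator there equals 59/31 - (1/5)*sqrt(105), nonzero, and no other factor vanishes.
The branch terms are analytic at this point.
Hence a pole whose order is the multiplicity, 1.


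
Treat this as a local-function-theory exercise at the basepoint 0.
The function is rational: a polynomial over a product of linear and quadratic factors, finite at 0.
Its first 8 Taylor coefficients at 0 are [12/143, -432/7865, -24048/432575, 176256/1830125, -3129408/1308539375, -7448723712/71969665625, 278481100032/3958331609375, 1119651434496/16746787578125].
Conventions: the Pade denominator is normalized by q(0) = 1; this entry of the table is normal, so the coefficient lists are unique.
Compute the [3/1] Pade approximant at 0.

Taylor coefficients needed (read off): a_0 = 12/143, a_1 = -432/7865, a_2 = -24048/432575, a_3 = 176256/1830125, a_4 = -3129408/1308539375.
Write the denominator as Q(τ) = 1 + q1*τ. Requiring Q*f - P = O(τ^5) with deg P <= 3 kills the coefficients of τ^4..τ^4 in Q*f:
  τ^4: a_4 + q1*a_3 = 0, i.e. -3129408/1308539375 + (176256/1830125)*q1 = 0.
Solving this linear system: q1 = 1811/72930.
The numerator is Q*f truncated at degree 3: P0 = a_0 = 12/143; P1 = a_1 + q1*a_0 = -1670/31603; P2 = a_2 + q1*a_1 = -1800/31603; P3 = a_3 + q1*a_2 = 3000/31603.

The Pade approximant has numerator coefficients [12/143, -1670/31603, -1800/31603, 3000/31603]; denominator coefficients [1, 1811/72930].


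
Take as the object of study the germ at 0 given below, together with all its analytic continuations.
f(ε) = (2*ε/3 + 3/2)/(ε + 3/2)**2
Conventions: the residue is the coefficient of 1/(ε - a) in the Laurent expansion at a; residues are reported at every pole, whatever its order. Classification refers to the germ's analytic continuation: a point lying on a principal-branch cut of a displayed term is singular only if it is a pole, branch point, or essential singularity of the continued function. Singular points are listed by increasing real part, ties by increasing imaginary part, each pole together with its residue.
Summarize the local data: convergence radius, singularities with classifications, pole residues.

Denominator factor (ε + 3/2)^2: pole of order 2 at -3/2, modulus 3/2.
The radius of convergence is the smallest modulus among the singular points: 3/2.
At the order-2 pole -3/2 set g(ε) = (ε - (-3/2))^2*f(ε) = 2*ε/3 + 3/2.
Order-2 pole: residue = g'(a); g'(-3/2) = 2/3, so the residue is 2/3.

Radius of convergence at 0: 3/2.
At -3/2: a pole of order 2; residue 2/3.


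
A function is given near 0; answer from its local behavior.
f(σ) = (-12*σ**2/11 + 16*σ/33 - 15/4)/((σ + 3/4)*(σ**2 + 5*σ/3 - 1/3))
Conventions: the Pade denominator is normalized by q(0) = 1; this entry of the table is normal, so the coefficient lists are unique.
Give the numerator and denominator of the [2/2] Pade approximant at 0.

The Pade approximant has numerator coefficients [15, -19542886732/2260751559, 5383010048/753583853]; denominator coefficients [1, -845452937/205522869, -1623661343/205522869].

Taylor coefficients needed (expand at 0): a_0 = 15, a_1 = 1751/33, a_2 = 34048/99, a_3 = 544685/297, a_4 = 9142819/891.
Write the denominator as Q(σ) = 1 + q1*σ + q2*σ^2. Requiring Q*f - P = O(σ^5) with deg P <= 2 kills the coefficients of σ^3..σ^4 in Q*f:
  σ^3: a_3 + q1*a_2 + q2*a_1 = 0, i.e. 544685/297 + (34048/99)*q1 + (1751/33)*q2 = 0.
  σ^4: a_4 + q1*a_3 + q2*a_2 = 0, i.e. 9142819/891 + (544685/297)*q1 + (34048/99)*q2 = 0.
Solving this linear system: q1 = -845452937/205522869, q2 = -1623661343/205522869.
The numerator is Q*f truncated at degree 2: P0 = a_0 = 15; P1 = a_1 + q1*a_0 = -19542886732/2260751559; P2 = a_2 + q1*a_1 + q2*a_0 = 5383010048/753583853.


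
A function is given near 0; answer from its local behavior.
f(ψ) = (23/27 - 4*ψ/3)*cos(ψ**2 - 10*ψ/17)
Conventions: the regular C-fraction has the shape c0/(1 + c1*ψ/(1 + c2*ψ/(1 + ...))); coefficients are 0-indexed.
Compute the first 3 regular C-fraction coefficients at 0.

Taylor coefficients (expand at 0): a_0 = 23/27, a_1 = -4/3, a_2 = -1150/7803.
c0 = a_0 = 23/27. Peel one level at a time: if S = 1 + c*ψ/S' with S'(0) = 1, then c is the ψ-coefficient of S and S' = c*ψ/(S - 1).
S_1 = c0/f = 1 + (36/23)*ψ + (400994/152881)*ψ^2 + ...; c1 = 36/23.
S_2 = c1*ψ/(S_1 - 1) = 1 + (-200497/119646)*ψ + ...; c2 = -200497/119646.

The regular C-fraction coefficients are [23/27, 36/23, -200497/119646].


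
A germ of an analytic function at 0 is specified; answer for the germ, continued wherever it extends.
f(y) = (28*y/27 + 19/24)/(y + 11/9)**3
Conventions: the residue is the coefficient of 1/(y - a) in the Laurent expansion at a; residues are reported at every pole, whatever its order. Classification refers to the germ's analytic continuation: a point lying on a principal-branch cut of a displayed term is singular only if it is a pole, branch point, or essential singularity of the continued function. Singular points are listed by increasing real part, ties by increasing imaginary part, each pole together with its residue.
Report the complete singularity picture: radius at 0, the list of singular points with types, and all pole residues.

Radius of convergence at 0: 11/9.
At -11/9: a pole of order 3; residue 0.

Denominator factor (y + 11/9)^3: pole of order 3 at -11/9, modulus 11/9.
The radius of convergence is the smallest modulus among the singular points: 11/9.
At the order-3 pole -11/9 set g(y) = (y - (-11/9))^3*f(y) = 28*y/27 + 19/24.
Order-3 pole: residue = g''(a)/2; g''(-11/9) = 0, so the residue is 0.


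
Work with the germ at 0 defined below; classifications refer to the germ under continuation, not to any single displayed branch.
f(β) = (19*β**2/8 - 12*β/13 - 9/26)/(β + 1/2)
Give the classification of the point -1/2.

The point is a pole of order 1.

The denominator factor β + 1/2 vanishes at -1/2 and appears to the power 1; the numerator there equals 295/416, nonzero, and no other factor vanishes.
Hence a pole whose order is the multiplicity, 1.


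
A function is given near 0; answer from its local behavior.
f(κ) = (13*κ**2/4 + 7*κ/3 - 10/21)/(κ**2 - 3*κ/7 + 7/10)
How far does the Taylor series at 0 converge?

Denominator factor (κ**2 - 3*κ/7 + 7/10): discriminant -641/245, complex-conjugate roots (3/14) + ((1/70)*sqrt(3205))*i and (3/14) - ((1/70)*sqrt(3205))*i; poles of order 1, moduli (1/10)*sqrt(70) and (1/10)*sqrt(70).
The radius of convergence is the smallest modulus among the singular points: (1/10)*sqrt(70).

The radius of convergence is (1/10)*sqrt(70).


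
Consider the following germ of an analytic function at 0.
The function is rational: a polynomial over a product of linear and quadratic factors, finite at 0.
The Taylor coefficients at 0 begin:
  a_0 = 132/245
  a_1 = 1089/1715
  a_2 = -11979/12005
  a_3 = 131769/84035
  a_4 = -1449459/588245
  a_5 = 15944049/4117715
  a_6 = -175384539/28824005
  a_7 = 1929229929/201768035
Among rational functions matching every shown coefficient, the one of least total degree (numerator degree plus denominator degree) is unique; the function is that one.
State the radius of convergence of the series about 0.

No rational of total degree below 2 reproduces all 8 coefficients; solving the [1/1] Pade equations on them gives f(r) = (33*r/35 + 12/35)/(r + 7/11), whose expansion matches every shown term.
Denominator factor (r + 7/11): pole of order 1 at -7/11, modulus 7/11.
The radius of convergence is the smallest modulus among the singular points: 7/11.

The radius of convergence is 7/11.


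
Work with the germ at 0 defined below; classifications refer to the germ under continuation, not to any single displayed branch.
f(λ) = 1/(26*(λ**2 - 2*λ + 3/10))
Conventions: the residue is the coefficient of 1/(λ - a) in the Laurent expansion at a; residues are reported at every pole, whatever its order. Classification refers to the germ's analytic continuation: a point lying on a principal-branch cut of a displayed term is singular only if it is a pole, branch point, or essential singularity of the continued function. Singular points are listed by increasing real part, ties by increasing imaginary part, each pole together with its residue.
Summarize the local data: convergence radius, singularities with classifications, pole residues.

Denominator factor (λ**2 - 2*λ + 3/10): discriminant 14/5, real irrational roots 1 + (1/10)*sqrt(70) and 1 - (1/10)*sqrt(70); poles of order 1, moduli 1 + (1/10)*sqrt(70) and 1 - (1/10)*sqrt(70).
The radius of convergence is the smallest modulus among the singular points: 1 - (1/10)*sqrt(70).
The factor λ**2 - 2*λ + 3/10 splits as (λ - a)(λ - a') with a = 1 - (1/10)*sqrt(70), a' = 1 + (1/10)*sqrt(70). At the order-1 pole a set g(λ) = (λ - a)*f(λ) = [1/26] / (λ - a').
Simple pole: residue = g(a) at a = 1 - (1/10)*sqrt(70), which is -(1/364)*sqrt(70).
The factor λ**2 - 2*λ + 3/10 splits as (λ - a)(λ - a') with a = 1 + (1/10)*sqrt(70), a' = 1 - (1/10)*sqrt(70). At the order-1 pole a set g(λ) = (λ - a)*f(λ) = [1/26] / (λ - a').
Simple pole: residue = g(a) at a = 1 + (1/10)*sqrt(70), which is (1/364)*sqrt(70).
List the singular points by increasing real part (a conjugate pair: the negative imaginary part first).

Radius of convergence at 0: 1 - (1/10)*sqrt(70).
At 1 - (1/10)*sqrt(70): a pole of order 1; residue -(1/364)*sqrt(70).
At 1 + (1/10)*sqrt(70): a pole of order 1; residue (1/364)*sqrt(70).


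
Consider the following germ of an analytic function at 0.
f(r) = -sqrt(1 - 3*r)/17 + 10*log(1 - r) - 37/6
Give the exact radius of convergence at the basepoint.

The radius of convergence is 1/3.

Branch term (10)*log(1 - r/(1)): its argument vanishes at r = 1, a logarithmic branch point, modulus 1.
Branch term (-1/17)*sqrt(1 - r/(1/3)): its argument vanishes at r = 1/3, a square-root branch point, modulus 1/3.
The radius of convergence is the smallest modulus among the singular points: 1/3.


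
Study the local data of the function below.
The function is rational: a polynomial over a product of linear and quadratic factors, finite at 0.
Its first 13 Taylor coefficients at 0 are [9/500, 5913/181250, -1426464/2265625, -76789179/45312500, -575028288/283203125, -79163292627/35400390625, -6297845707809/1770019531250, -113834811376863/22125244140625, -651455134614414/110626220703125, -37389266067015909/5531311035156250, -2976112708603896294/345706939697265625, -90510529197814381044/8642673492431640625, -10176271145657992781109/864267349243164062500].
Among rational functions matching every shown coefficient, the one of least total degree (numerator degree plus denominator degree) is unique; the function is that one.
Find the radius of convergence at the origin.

No rational of total degree below 11 reproduces all 13 coefficients; solving the [2/9] Pade equations on them gives f(ν) = (3*ν**2 + 2*ν/29 - 1/12)/((ν - 1)**3*(ν**2 + ν/5 + 5/3)**3), whose expansion matches every shown term.
Denominator factor (ν - 1)^3: pole of order 3 at 1, modulus 1.
Denominator factor (ν**2 + ν/5 + 5/3)^3: discriminant -497/75, complex-conjugate roots (-1/10) + ((1/30)*sqrt(1491))*i and (-1/10) - ((1/30)*sqrt(1491))*i; poles of order 3, moduli (1/3)*sqrt(15) and (1/3)*sqrt(15).
The radius of convergence is the smallest modulus among the singular points: 1.

The radius of convergence is 1.


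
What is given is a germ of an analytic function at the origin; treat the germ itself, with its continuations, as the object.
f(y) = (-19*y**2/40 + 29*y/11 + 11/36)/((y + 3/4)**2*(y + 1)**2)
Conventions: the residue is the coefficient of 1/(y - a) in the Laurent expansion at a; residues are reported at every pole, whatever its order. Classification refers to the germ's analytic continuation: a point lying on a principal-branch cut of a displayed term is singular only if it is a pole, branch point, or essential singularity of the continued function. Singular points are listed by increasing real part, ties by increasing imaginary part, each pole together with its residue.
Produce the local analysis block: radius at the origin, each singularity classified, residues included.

Denominator factor (y + 3/4)^2: pole of order 2 at -3/4, modulus 3/4.
Denominator factor (y + 1)^2: pole of order 2 at -1, modulus 1.
The radius of convergence is the smallest modulus among the singular points: 3/4.
At the order-2 pole -1 set g(y) = (y - (-1))^2*f(y) = (-19*y**2/40 + 29*y/11 + 11/36)/(y + 3/4)**2.
Order-2 pole: residue = g'(a); g'(-1) = -149372/495, so the residue is -149372/495.
At the order-2 pole -3/4 set g(y) = (y - (-3/4))^2*f(y) = (-19*y**2/40 + 29*y/11 + 11/36)/(y + 1)**2.
Order-2 pole: residue = g'(a); g'(-3/4) = 149372/495, so the residue is 149372/495.
List the singular points by increasing real part (a conjugate pair: the negative imaginary part first).

Radius of convergence at 0: 3/4.
At -1: a pole of order 2; residue -149372/495.
At -3/4: a pole of order 2; residue 149372/495.


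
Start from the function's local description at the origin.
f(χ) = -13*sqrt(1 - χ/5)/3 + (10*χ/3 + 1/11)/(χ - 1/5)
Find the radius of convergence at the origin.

The radius of convergence is 1/5.

Denominator factor (χ - 1/5): pole of order 1 at 1/5, modulus 1/5.
Branch term (-13/3)*sqrt(1 - χ/(5)): its argument vanishes at χ = 5, a square-root branch point, modulus 5.
The radius of convergence is the smallest modulus among the singular points: 1/5.


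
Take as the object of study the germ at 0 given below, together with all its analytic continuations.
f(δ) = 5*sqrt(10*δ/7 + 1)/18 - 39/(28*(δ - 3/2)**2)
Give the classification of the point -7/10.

The point is an algebraic (square-root) branch point.

The term (5/18)*sqrt(1 - δ/(-7/10)) has argument 1 - -7/10/(-7/10) = 0 at -7/10: a square-root (algebraic, two-sheeted) branch point; the remaining terms are analytic or single-valued there.


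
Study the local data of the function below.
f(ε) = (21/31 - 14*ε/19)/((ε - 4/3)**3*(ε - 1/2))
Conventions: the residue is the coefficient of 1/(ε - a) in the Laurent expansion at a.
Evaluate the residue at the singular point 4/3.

The residue is 39312/73625.

At the order-3 pole 4/3 set g(ε) = (ε - (4/3))^3*f(ε) = (21/31 - 14*ε/19)/(ε - 1/2).
Order-3 pole: residue = g''(a)/2; g''(4/3) = 78624/73625, so the residue is 39312/73625.


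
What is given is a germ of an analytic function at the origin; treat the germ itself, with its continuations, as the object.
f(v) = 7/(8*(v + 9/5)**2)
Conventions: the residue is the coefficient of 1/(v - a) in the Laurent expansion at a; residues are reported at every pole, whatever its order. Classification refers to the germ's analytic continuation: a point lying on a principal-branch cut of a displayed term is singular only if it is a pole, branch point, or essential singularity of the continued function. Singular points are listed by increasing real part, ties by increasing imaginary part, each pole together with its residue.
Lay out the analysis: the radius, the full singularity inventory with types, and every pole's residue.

Denominator factor (v + 9/5)^2: pole of order 2 at -9/5, modulus 9/5.
The radius of convergence is the smallest modulus among the singular points: 9/5.
At the order-2 pole -9/5 set g(v) = (v - (-9/5))^2*f(v) = 7/8.
Order-2 pole: residue = g'(a); g'(-9/5) = 0, so the residue is 0.

Radius of convergence at 0: 9/5.
At -9/5: a pole of order 2; residue 0.


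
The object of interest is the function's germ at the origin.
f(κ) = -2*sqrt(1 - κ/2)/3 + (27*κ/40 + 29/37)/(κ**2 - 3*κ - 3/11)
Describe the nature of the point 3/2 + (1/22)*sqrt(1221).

The point is a pole of order 1.

The denominator factor κ**2 - 3*κ - 3/11 vanishes at 3/2 + (1/22)*sqrt(1221) and appears to the power 1; the numerator there equals 5317/2960 + (27/880)*sqrt(1221), nonzero, and no other factor vanishes.
The branch terms are analytic at this point.
Hence a pole whose order is the multiplicity, 1.


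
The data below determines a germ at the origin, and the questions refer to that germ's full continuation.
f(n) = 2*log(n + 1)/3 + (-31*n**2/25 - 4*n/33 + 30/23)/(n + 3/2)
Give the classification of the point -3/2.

The point is a pole of order 1.

The denominator factor n + 3/2 vanishes at -3/2 and appears to the power 1; the numerator there equals -32987/25300, nonzero, and no other factor vanishes.
The branch terms are analytic at this point.
Hence a pole whose order is the multiplicity, 1.


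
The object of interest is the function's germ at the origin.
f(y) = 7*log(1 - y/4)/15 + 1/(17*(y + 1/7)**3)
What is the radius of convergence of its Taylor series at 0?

Denominator factor (y + 1/7)^3: pole of order 3 at -1/7, modulus 1/7.
Branch term (7/15)*log(1 - y/(4)): its argument vanishes at y = 4, a logarithmic branch point, modulus 4.
The radius of convergence is the smallest modulus among the singular points: 1/7.

The radius of convergence is 1/7.


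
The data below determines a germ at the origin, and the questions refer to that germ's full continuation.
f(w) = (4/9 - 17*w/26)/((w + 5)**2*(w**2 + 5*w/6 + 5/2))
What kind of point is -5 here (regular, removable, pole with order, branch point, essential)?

The point is a pole of order 2.

The denominator factor w + 5 vanishes at -5 and appears to the power 2; the numerator there equals 869/234, nonzero, and no other factor vanishes.
Hence a pole whose order is the multiplicity, 2.


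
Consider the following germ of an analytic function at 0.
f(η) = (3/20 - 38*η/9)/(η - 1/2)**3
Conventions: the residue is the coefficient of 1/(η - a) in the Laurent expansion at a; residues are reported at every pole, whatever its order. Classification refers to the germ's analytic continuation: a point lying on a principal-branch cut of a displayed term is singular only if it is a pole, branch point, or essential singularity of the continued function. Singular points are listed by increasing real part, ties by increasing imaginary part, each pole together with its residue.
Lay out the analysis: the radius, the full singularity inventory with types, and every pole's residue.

Denominator factor (η - 1/2)^3: pole of order 3 at 1/2, modulus 1/2.
The radius of convergence is the smallest modulus among the singular points: 1/2.
At the order-3 pole 1/2 set g(η) = (η - (1/2))^3*f(η) = 3/20 - 38*η/9.
Order-3 pole: residue = g''(a)/2; g''(1/2) = 0, so the residue is 0.

Radius of convergence at 0: 1/2.
At 1/2: a pole of order 3; residue 0.


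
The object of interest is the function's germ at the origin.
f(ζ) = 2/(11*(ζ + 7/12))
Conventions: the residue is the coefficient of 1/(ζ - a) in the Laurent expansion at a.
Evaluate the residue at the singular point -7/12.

At the order-1 pole -7/12 set g(ζ) = (ζ - (-7/12))*f(ζ) = 2/11.
Simple pole: residue = g(a) at a = -7/12, which is 2/11.

The residue is 2/11.


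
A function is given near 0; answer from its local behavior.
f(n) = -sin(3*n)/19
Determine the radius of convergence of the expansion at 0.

The factor sin(3*n) is entire and contributes no finite singular point.
The polynomial part has no poles.
No finite singular points: the Taylor series at 0 converges everywhere.

The radius of convergence is infinite.


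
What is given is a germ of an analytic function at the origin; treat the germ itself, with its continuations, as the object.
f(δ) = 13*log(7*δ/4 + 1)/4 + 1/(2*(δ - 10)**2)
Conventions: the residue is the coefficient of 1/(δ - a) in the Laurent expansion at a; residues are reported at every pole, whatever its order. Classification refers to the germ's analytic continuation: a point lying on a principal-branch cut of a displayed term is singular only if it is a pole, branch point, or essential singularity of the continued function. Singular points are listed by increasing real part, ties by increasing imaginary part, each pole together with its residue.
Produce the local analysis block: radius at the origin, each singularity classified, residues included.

Denominator factor (δ - 10)^2: pole of order 2 at 10, modulus 10.
Branch term (13/4)*log(1 - δ/(-4/7)): its argument vanishes at δ = -4/7, a logarithmic branch point, modulus 4/7.
The radius of convergence is the smallest modulus among the singular points: 4/7.
The branch term is analytic at 10 and contributes nothing to the residue; only the rational part matters.
At the order-2 pole 10 set g(δ) = (δ - (10))^2*(rational part) = 1/2.
Order-2 pole: residue = g'(a); g'(10) = 0, so the residue is 0.
List the singular points by increasing real part (a conjugate pair: the negative imaginary part first).

Radius of convergence at 0: 4/7.
At -4/7: a logarithmic branch point.
At 10: a pole of order 2; residue 0.


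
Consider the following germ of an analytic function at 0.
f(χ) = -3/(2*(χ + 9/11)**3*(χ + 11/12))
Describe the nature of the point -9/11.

The denominator factor χ + 9/11 vanishes at -9/11 and appears to the power 3; the numerator there equals -3/2, nonzero, and no other factor vanishes.
Hence a pole whose order is the multiplicity, 3.

The point is a pole of order 3.


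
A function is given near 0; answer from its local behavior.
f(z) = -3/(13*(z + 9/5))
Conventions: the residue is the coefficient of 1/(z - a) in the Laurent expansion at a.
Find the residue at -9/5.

At the order-1 pole -9/5 set g(z) = (z - (-9/5))*f(z) = -3/13.
Simple pole: residue = g(a) at a = -9/5, which is -3/13.

The residue is -3/13.


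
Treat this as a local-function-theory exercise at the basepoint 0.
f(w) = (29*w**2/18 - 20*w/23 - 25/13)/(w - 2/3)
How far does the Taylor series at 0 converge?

Denominator factor (w - 2/3): pole of order 1 at 2/3, modulus 2/3.
The radius of convergence is the smallest modulus among the singular points: 2/3.

The radius of convergence is 2/3.


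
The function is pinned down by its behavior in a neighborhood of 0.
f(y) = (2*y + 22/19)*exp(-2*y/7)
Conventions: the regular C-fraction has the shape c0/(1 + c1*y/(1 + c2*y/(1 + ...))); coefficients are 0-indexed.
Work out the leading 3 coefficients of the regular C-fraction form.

The regular C-fraction coefficients are [22/19, -111/77, 15005/8547].

Taylor coefficients (expand at 0): a_0 = 22/19, a_1 = 222/133, a_2 = -488/931.
c0 = a_0 = 22/19. Peel one level at a time: if S = 1 + c*y/S' with S'(0) = 1, then c is the y-coefficient of S and S' = c*y/(S - 1).
S_1 = c0/f = 1 + (-111/77)*y + (15005/5929)*y^2 + ...; c1 = -111/77.
S_2 = c1*y/(S_1 - 1) = 1 + (15005/8547)*y + ...; c2 = 15005/8547.


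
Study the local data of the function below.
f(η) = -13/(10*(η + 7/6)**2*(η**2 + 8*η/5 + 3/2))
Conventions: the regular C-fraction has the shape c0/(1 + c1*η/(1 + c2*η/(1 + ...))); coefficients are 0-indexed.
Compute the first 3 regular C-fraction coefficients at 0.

Taylor coefficients (expand at 0): a_0 = -156/245, a_1 = 15184/8575, a_2 = -2582008/900375.
c0 = a_0 = -156/245. Peel one level at a time: if S = 1 + c*η/S' with S'(0) = 1, then c is the η-coefficient of S and S' = c*η/(S - 1).
S_1 = c0/f = 1 + (292/105)*η + (2374/735)*η^2 + ...; c1 = 292/105.
S_2 = c1*η/(S_1 - 1) = 1 + (-1187/1022)*η + ...; c2 = -1187/1022.

The regular C-fraction coefficients are [-156/245, 292/105, -1187/1022].


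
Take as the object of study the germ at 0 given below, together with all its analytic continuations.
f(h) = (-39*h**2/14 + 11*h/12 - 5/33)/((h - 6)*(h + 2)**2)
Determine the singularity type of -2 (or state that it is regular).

The point is a pole of order 2.

The denominator factor h + 2 vanishes at -2 and appears to the power 2; the numerator there equals -6065/462, nonzero, and no other factor vanishes.
Hence a pole whose order is the multiplicity, 2.


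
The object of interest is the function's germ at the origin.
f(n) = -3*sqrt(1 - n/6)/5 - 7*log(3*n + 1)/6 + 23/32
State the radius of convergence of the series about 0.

Branch term (-3/5)*sqrt(1 - n/(6)): its argument vanishes at n = 6, a square-root branch point, modulus 6.
Branch term (-7/6)*log(1 - n/(-1/3)): its argument vanishes at n = -1/3, a logarithmic branch point, modulus 1/3.
The radius of convergence is the smallest modulus among the singular points: 1/3.

The radius of convergence is 1/3.


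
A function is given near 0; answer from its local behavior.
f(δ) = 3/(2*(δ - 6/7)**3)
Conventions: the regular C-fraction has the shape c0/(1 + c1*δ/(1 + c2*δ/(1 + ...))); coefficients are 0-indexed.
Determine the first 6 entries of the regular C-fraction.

The regular C-fraction coefficients are [-343/144, -7/2, 7/6, -7/9, 7/36, -7/12].

Taylor coefficients (expand at 0): a_0 = -343/144, a_1 = -2401/288, a_2 = -16807/864, a_3 = -588245/15552, a_4 = -4117715/62208, a_5 = -40353607/373248.
c0 = a_0 = -343/144. Peel one level at a time: if S = 1 + c*δ/S' with S'(0) = 1, then c is the δ-coefficient of S and S' = c*δ/(S - 1).
S_1 = c0/f = 1 + (-7/2)*δ + (49/12)*δ^2 + ...; c1 = -7/2.
S_2 = c1*δ/(S_1 - 1) = 1 + (7/6)*δ + (49/54)*δ^2 + ...; c2 = 7/6.
S_3 = c2*δ/(S_2 - 1) = 1 + (-7/9)*δ + (49/324)*δ^2 + ...; c3 = -7/9.
S_4 = c3*δ/(S_3 - 1) = 1 + (7/36)*δ + (49/432)*δ^2 + ...; c4 = 7/36.
S_5 = c4*δ/(S_4 - 1) = 1 + (-7/12)*δ + ...; c5 = -7/12.


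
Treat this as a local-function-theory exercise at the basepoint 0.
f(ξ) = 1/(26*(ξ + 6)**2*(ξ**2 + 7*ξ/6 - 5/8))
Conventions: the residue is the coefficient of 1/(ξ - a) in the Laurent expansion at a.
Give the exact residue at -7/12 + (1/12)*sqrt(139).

The residue is -40/154587 + (17456/279338709)*sqrt(139).

The factor ξ**2 + 7*ξ/6 - 5/8 splits as (ξ - a)(ξ - a') with a = -7/12 + (1/12)*sqrt(139), a' = -7/12 - (1/12)*sqrt(139). At the order-1 pole a set g(ξ) = (ξ - a)*f(ξ) = [1/(26*(ξ + 6)**2)] / (ξ - a').
Simple pole: residue = g(a) at a = -7/12 + (1/12)*sqrt(139), which is -40/154587 + (17456/279338709)*sqrt(139).


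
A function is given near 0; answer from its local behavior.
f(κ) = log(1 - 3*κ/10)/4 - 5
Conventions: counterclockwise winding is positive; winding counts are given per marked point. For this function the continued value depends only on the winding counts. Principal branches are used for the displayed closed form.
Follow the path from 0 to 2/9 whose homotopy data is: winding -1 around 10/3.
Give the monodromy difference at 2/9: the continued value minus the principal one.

The rational part is single-valued and drops out of the difference; each branch term changes only by its own monodromy.
(1/4)*log(1 - κ/(10/3)): each positive loop around 10/3 adds 2*pi*i to the log, so winding -1 contributes (1/4)*(-1)*2*pi*i = -(1/2)*pi*i.
Summing the contributions at κ = 2/9 gives -(1/2)*pi*i.

Continued minus principal equals -(1/2)*pi*i.


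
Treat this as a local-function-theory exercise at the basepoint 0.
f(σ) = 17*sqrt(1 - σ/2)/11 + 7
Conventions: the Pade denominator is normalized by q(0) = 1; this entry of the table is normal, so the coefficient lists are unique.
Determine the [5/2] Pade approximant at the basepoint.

Taylor coefficients needed (expand at 0): a_0 = 94/11, a_1 = -17/44, a_2 = -17/352, a_3 = -17/1408, a_4 = -85/22528, a_5 = -119/90112, a_6 = -357/720896, a_7 = -51/262144.
Write the denominator as Q(σ) = 1 + q1*σ + q2*σ^2. Requiring Q*f - P = O(σ^8) with deg P <= 5 kills the coefficients of σ^6..σ^7 in Q*f:
  σ^6: a_6 + q1*a_5 + q2*a_4 = 0, i.e. -357/720896 + (-119/90112)*q1 + (-85/22528)*q2 = 0.
  σ^7: a_7 + q1*a_6 + q2*a_5 = 0, i.e. -51/262144 + (-357/720896)*q1 + (-119/90112)*q2 = 0.
Solving this linear system: q1 = -9/14, q2 = 3/32.
The numerator is Q*f truncated at degree 5: P0 = a_0 = 94/11; P1 = a_1 + q1*a_0 = -1811/308; P2 = a_2 + q1*a_1 + q2*a_0 = 2467/2464; P3 = a_3 + q1*a_2 + q2*a_1 = -85/4928; P4 = a_4 + q1*a_3 + q2*a_2 = -85/157696; P5 = a_5 + q1*a_4 + q2*a_3 = -17/630784.

The Pade approximant has numerator coefficients [94/11, -1811/308, 2467/2464, -85/4928, -85/157696, -17/630784]; denominator coefficients [1, -9/14, 3/32].


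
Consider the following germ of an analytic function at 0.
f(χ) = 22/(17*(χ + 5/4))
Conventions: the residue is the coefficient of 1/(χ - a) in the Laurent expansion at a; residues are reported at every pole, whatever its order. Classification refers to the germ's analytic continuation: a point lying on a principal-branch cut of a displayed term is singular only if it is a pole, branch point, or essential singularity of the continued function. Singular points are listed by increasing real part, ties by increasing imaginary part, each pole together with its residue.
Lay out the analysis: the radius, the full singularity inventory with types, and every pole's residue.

Radius of convergence at 0: 5/4.
At -5/4: a pole of order 1; residue 22/17.

Denominator factor (χ + 5/4): pole of order 1 at -5/4, modulus 5/4.
The radius of convergence is the smallest modulus among the singular points: 5/4.
At the order-1 pole -5/4 set g(χ) = (χ - (-5/4))*f(χ) = 22/17.
Simple pole: residue = g(a) at a = -5/4, which is 22/17.


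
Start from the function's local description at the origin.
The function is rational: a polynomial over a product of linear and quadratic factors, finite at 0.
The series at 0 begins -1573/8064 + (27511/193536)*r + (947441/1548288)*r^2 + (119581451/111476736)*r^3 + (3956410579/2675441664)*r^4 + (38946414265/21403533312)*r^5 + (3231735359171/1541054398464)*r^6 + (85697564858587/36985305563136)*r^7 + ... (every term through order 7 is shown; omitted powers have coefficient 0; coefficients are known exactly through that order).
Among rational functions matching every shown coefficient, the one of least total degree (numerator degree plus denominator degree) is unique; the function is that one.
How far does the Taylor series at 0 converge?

No rational of total degree below 4 reproduces all 8 coefficients; solving the [1/3] Pade equations on them gives f(r) = (13/21 - 20*r/11)/((r - 8/3)*(r - 12/11)**2), whose expansion matches every shown term.
Denominator factor (r - 8/3): pole of order 1 at 8/3, modulus 8/3.
Denominator factor (r - 12/11)^2: pole of order 2 at 12/11, modulus 12/11.
The radius of convergence is the smallest modulus among the singular points: 12/11.

The radius of convergence is 12/11.


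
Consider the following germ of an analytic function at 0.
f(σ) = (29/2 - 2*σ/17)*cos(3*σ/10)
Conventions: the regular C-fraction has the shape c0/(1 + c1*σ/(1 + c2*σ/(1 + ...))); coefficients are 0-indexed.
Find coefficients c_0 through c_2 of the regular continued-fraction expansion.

Taylor coefficients (expand at 0): a_0 = 29/2, a_1 = -2/17, a_2 = -261/400.
c0 = a_0 = 29/2. Peel one level at a time: if S = 1 + c*σ/S' with S'(0) = 1, then c is the σ-coefficient of S and S' = c*σ/(S - 1).
S_1 = c0/f = 1 + (4/493)*σ + (2190641/48609800)*σ^2 + ...; c1 = 4/493.
S_2 = c1*σ/(S_1 - 1) = 1 + (-2190641/394400)*σ + ...; c2 = -2190641/394400.

The regular C-fraction coefficients are [29/2, 4/493, -2190641/394400].


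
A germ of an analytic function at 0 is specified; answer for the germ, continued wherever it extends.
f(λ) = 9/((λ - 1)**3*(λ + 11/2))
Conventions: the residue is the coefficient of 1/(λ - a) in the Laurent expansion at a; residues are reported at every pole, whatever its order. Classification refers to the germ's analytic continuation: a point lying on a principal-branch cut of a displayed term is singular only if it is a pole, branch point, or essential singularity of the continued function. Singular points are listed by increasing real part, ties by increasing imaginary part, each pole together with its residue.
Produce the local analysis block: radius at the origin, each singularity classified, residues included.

Radius of convergence at 0: 1.
At -11/2: a pole of order 1; residue -72/2197.
At 1: a pole of order 3; residue 72/2197.

Denominator factor (λ - 1)^3: pole of order 3 at 1, modulus 1.
Denominator factor (λ + 11/2): pole of order 1 at -11/2, modulus 11/2.
The radius of convergence is the smallest modulus among the singular points: 1.
At the order-1 pole -11/2 set g(λ) = (λ - (-11/2))*f(λ) = 9/(λ - 1)**3.
Simple pole: residue = g(a) at a = -11/2, which is -72/2197.
At the order-3 pole 1 set g(λ) = (λ - (1))^3*f(λ) = 9/(λ + 11/2).
Order-3 pole: residue = g''(a)/2; g''(1) = 144/2197, so the residue is 72/2197.
List the singular points by increasing real part (a conjugate pair: the negative imaginary part first).


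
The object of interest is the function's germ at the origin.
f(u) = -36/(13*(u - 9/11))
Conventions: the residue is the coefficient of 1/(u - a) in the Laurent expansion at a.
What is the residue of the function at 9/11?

At the order-1 pole 9/11 set g(u) = (u - (9/11))*f(u) = -36/13.
Simple pole: residue = g(a) at a = 9/11, which is -36/13.

The residue is -36/13.


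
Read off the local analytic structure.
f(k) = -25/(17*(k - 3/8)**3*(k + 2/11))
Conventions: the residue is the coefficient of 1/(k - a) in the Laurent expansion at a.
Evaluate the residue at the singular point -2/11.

At the order-1 pole -2/11 set g(k) = (k - (-2/11))*f(k) = -25/(17*(k - 3/8)**3).
Simple pole: residue = g(a) at a = -2/11, which is 17036800/2000033.

The residue is 17036800/2000033.


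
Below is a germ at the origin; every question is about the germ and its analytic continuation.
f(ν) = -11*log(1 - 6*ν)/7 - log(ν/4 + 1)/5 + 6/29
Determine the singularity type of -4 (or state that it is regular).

The term (-1/5)*log(1 - ν/(-4)) has argument 1 - -4/(-4) = 0 at -4: a logarithmic (infinitely-sheeted) branch point; the remaining terms are analytic or single-valued there.

The point is a logarithmic branch point.


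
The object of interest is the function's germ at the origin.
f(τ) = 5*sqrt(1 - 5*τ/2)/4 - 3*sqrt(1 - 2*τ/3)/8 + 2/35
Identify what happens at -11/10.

The point is a regular point.

There is no denominator, hence no pole anywhere.
Branch term sqrt(1 - τ/(2/5)): argument at -11/10 is 15/4, nonzero, so -11/10 is not its branch point (a point on a principal cut is still regular for the continued germ).
Branch term sqrt(1 - τ/(3/2)): argument at -11/10 is 26/15, nonzero, so -11/10 is not its branch point (a point on a principal cut is still regular for the continued germ).
So the germ continues analytically to -11/10.


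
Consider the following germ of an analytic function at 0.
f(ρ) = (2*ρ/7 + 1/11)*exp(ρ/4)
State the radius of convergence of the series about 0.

The factor exp(ρ/4) is entire and contributes no finite singular point.
The polynomial part has no poles.
No finite singular points: the Taylor series at 0 converges everywhere.

The radius of convergence is infinite.
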